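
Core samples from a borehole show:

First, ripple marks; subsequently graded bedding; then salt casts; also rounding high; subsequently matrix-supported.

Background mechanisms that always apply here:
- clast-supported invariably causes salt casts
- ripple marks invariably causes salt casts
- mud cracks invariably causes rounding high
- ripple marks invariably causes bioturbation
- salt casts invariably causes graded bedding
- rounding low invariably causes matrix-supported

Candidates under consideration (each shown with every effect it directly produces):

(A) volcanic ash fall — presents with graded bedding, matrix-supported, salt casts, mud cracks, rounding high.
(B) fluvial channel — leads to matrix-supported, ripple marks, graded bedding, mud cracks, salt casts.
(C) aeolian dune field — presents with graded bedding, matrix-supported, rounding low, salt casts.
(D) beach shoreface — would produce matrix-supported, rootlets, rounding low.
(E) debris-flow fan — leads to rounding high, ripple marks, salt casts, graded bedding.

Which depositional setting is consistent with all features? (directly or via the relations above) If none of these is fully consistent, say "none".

Checking each candidate against the observations:
(A) volcanic ash fall — ripple marks ✗; graded bedding ✓; salt casts ✓; rounding high ✓; matrix-supported ✓
(B) fluvial channel — ripple marks ✓; graded bedding ✓; salt casts ✓; rounding high ✓ (via mud cracks → rounding high); matrix-supported ✓
(C) aeolian dune field — fails on ripple marks, rounding high (predicts rounding low, not rounding high)
(D) beach shoreface — fails on ripple marks, graded bedding, salt casts, rounding high (predicts rounding low, not rounding high)
(E) debris-flow fan — ripple marks ✓; graded bedding ✓; salt casts ✓; rounding high ✓; matrix-supported ✗
Only (B) is consistent with every observation.

B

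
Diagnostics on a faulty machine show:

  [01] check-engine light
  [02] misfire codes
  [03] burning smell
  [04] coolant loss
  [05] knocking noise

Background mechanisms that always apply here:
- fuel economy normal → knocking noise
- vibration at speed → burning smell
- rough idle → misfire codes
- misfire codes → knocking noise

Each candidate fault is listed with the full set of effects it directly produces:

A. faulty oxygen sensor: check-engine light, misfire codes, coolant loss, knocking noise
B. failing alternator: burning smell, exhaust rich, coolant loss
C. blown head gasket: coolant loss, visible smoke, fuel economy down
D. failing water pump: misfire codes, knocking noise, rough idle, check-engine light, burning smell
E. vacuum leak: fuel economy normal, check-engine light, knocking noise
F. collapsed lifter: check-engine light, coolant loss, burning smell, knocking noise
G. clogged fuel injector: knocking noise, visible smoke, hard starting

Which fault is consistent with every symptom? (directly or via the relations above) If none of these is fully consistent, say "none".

none

Checking each candidate against the observations:
(A) faulty oxygen sensor — check-engine light match; misfire codes match; burning smell miss; coolant loss match; knocking noise match
(B) failing alternator — does not account for check-engine light, misfire codes, knocking noise
(C) blown head gasket — check-engine light miss; misfire codes miss; burning smell miss; coolant loss match; knocking noise miss
(D) failing water pump — does not account for coolant loss
(E) vacuum leak — check-engine light match; misfire codes miss; burning smell miss; coolant loss miss; knocking noise match
(F) collapsed lifter — does not account for misfire codes
(G) clogged fuel injector — check-engine light miss; misfire codes miss; burning smell miss; coolant loss miss; knocking noise match
Every candidate fails on at least one observation.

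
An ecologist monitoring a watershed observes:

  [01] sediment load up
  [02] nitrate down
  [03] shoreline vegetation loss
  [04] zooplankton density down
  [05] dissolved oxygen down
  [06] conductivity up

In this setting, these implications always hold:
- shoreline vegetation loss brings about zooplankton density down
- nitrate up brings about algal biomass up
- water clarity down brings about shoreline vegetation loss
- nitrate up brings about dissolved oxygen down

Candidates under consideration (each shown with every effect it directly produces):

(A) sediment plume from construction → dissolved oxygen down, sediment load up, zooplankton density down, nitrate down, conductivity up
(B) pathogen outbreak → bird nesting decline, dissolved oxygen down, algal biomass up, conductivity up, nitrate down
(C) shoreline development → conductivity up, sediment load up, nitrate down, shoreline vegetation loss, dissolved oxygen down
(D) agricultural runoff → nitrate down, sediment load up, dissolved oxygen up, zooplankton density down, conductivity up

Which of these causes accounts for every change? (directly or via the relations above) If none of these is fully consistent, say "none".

Testing each hypothesis:
(A) sediment plume from construction — sediment load up ✓; nitrate down ✓; shoreline vegetation loss ✗; zooplankton density down ✓; dissolved oxygen down ✓; conductivity up ✓
(B) pathogen outbreak — sediment load up ✗; nitrate down ✓; shoreline vegetation loss ✗; zooplankton density down ✗; dissolved oxygen down ✓; conductivity up ✓
(C) shoreline development — sediment load up ✓; nitrate down ✓; shoreline vegetation loss ✓; zooplankton density down ✓ (via shoreline vegetation loss → zooplankton density down); dissolved oxygen down ✓; conductivity up ✓
(D) agricultural runoff — fails on shoreline vegetation loss, dissolved oxygen down (predicts dissolved oxygen up, not dissolved oxygen down)
(C) is the only candidate with no mismatches.

C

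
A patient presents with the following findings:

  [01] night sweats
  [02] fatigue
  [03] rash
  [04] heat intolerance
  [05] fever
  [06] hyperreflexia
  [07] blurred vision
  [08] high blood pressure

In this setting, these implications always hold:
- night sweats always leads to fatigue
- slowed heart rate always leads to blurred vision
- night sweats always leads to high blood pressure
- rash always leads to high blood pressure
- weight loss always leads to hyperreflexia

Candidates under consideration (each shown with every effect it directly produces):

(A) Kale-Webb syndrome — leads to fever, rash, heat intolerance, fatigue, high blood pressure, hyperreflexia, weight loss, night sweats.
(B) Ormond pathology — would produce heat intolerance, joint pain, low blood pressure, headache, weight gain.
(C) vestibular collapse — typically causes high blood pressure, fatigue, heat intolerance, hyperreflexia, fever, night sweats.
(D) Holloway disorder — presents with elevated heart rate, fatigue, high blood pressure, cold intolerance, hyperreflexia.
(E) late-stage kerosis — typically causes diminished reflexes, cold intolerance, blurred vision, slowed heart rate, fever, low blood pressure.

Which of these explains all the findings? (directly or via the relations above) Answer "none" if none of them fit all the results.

none

Testing each hypothesis:
(A) Kale-Webb syndrome — night sweats yes; fatigue yes; rash yes; heat intolerance yes; fever yes; hyperreflexia yes; blurred vision NO; high blood pressure yes
(B) Ormond pathology — fails on night sweats, fatigue, rash, fever, hyperreflexia, blurred vision, high blood pressure (predicts low blood pressure, not high blood pressure)
(C) vestibular collapse — does not account for rash, blurred vision
(D) Holloway disorder — fails on night sweats, rash, heat intolerance, fever, blurred vision (predicts cold intolerance, not heat intolerance)
(E) late-stage kerosis — night sweats NO; fatigue NO; rash NO; heat intolerance NO; fever yes; hyperreflexia NO; blurred vision yes; high blood pressure NO
None of the listed candidates fits everything.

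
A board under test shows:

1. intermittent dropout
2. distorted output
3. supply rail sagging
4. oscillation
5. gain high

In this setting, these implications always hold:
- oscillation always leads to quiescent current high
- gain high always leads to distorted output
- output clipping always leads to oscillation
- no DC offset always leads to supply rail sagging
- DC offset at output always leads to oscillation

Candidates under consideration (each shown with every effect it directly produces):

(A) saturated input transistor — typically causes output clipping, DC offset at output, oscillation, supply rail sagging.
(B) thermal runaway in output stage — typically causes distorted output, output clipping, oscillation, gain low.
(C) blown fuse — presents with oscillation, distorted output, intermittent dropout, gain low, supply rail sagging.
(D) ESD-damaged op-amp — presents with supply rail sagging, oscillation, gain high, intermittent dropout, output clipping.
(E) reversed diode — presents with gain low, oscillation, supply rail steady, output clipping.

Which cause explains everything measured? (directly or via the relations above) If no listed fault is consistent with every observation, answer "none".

D

For each candidate, compare predicted effects to what was observed:
(A) saturated input transistor — intermittent dropout miss; distorted output miss; supply rail sagging match; oscillation match; gain high miss
(B) thermal runaway in output stage — fails on intermittent dropout, supply rail sagging, gain high (predicts gain low, not gain high)
(C) blown fuse — fails on gain high (predicts gain low, not gain high)
(D) ESD-damaged op-amp — accounts for every observation (distorted output via gain high → distorted output)
(E) reversed diode — intermittent dropout miss; distorted output miss; supply rail sagging miss; oscillation match; gain high miss
(D) is the only candidate with no mismatches.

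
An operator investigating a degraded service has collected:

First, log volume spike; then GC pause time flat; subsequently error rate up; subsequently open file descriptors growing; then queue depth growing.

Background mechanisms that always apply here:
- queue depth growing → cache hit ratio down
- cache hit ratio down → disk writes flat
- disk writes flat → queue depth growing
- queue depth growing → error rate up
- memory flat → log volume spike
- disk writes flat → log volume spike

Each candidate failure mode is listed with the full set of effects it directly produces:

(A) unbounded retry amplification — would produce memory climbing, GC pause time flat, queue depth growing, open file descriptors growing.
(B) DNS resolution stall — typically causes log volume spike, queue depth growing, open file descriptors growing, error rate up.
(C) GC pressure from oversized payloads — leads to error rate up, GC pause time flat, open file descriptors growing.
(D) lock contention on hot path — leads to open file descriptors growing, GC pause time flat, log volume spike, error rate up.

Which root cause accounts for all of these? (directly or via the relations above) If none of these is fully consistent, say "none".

A

Testing each hypothesis:
(A) unbounded retry amplification — accounts for every observation (log volume spike through queue depth growing → cache hit ratio down → disk writes flat → log volume spike)
(B) DNS resolution stall — log volume spike match; GC pause time flat miss; error rate up match; open file descriptors growing match; queue depth growing match
(C) GC pressure from oversized payloads — log volume spike miss; GC pause time flat match; error rate up match; open file descriptors growing match; queue depth growing miss
(D) lock contention on hot path — does not account for queue depth growing
Only (A) is consistent with every observation.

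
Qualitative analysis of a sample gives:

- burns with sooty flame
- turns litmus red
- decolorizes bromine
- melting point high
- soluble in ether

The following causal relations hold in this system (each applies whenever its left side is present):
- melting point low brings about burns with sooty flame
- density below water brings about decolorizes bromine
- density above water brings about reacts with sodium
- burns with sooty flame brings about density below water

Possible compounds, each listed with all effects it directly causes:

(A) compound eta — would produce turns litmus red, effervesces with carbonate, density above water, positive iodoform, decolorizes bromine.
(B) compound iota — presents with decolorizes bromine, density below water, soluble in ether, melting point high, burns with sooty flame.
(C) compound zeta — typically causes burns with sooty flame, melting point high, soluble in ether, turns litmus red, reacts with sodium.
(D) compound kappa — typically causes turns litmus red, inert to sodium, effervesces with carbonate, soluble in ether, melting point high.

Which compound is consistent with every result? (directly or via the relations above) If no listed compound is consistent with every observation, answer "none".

C

Checking each candidate against the observations:
(A) compound eta — does not account for burns with sooty flame, melting point high, soluble in ether
(B) compound iota — burns with sooty flame yes; turns litmus red NO; decolorizes bromine yes; melting point high yes; soluble in ether yes
(C) compound zeta — burns with sooty flame yes; turns litmus red yes; decolorizes bromine yes (via burns with sooty flame → density below water → decolorizes bromine); melting point high yes; soluble in ether yes
(D) compound kappa — does not account for burns with sooty flame, decolorizes bromine
(C) is the only candidate with no mismatches.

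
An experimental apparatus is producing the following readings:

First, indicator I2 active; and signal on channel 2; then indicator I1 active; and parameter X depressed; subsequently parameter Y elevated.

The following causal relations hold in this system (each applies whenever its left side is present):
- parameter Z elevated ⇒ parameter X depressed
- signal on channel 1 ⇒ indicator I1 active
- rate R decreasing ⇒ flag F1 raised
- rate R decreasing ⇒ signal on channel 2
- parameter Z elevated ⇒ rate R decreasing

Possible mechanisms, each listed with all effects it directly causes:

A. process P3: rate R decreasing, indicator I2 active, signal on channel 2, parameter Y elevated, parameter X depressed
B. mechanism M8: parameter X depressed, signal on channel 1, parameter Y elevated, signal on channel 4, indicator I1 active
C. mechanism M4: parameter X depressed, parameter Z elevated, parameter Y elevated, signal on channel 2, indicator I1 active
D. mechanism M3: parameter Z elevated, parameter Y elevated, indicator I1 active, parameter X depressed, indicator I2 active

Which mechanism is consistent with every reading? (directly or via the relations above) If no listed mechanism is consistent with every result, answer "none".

D

Per-candidate check:
(A) process P3 — indicator I2 active yes; signal on channel 2 yes; indicator I1 active NO; parameter X depressed yes; parameter Y elevated yes
(B) mechanism M8 — indicator I2 active NO; signal on channel 2 NO; indicator I1 active yes; parameter X depressed yes; parameter Y elevated yes
(C) mechanism M4 — indicator I2 active NO; signal on channel 2 yes; indicator I1 active yes; parameter X depressed yes; parameter Y elevated yes
(D) mechanism M3 — accounts for every observation (signal on channel 2 through parameter Z elevated → rate R decreasing → signal on channel 2)
(D) alone accounts for all the evidence.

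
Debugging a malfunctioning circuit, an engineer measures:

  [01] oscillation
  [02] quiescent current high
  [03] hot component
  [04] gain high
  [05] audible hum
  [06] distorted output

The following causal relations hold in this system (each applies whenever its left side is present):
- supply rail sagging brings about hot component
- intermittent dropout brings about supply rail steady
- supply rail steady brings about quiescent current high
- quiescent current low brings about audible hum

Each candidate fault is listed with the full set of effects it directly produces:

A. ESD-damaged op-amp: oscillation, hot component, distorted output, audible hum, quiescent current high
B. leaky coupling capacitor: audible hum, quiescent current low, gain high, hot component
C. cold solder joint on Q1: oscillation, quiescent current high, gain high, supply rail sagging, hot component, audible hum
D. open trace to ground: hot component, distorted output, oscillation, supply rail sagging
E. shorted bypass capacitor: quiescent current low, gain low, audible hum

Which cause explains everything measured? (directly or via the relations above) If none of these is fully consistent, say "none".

Per-candidate check:
(A) ESD-damaged op-amp — does not account for gain high
(B) leaky coupling capacitor — oscillation miss; quiescent current high miss; hot component match; gain high match; audible hum match; distorted output miss
(C) cold solder joint on Q1 — oscillation match; quiescent current high match; hot component match; gain high match; audible hum match; distorted output miss
(D) open trace to ground — oscillation match; quiescent current high miss; hot component match; gain high miss; audible hum miss; distorted output match
(E) shorted bypass capacitor — oscillation miss; quiescent current high miss; hot component miss; gain high miss; audible hum match; distorted output miss
Every candidate fails on at least one observation.

none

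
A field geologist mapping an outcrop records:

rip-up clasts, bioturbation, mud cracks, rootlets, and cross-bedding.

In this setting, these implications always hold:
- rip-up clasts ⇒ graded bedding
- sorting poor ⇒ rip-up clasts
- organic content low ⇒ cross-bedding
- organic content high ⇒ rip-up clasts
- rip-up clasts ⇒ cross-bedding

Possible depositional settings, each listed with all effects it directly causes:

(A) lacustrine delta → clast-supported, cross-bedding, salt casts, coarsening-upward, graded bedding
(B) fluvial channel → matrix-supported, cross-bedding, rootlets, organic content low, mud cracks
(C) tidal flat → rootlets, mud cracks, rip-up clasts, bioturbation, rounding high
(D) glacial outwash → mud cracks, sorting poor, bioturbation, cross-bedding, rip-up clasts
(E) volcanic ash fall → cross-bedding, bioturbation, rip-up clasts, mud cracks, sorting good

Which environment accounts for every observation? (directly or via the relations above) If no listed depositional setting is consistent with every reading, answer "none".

Per-candidate check:
(A) lacustrine delta — rip-up clasts ✗; bioturbation ✗; mud cracks ✗; rootlets ✗; cross-bedding ✓
(B) fluvial channel — rip-up clasts ✗; bioturbation ✗; mud cracks ✓; rootlets ✓; cross-bedding ✓
(C) tidal flat — accounts for every observation (cross-bedding through rip-up clasts → cross-bedding)
(D) glacial outwash — rip-up clasts ✓; bioturbation ✓; mud cracks ✓; rootlets ✗; cross-bedding ✓
(E) volcanic ash fall — does not account for rootlets
Only (C) is consistent with every observation.

C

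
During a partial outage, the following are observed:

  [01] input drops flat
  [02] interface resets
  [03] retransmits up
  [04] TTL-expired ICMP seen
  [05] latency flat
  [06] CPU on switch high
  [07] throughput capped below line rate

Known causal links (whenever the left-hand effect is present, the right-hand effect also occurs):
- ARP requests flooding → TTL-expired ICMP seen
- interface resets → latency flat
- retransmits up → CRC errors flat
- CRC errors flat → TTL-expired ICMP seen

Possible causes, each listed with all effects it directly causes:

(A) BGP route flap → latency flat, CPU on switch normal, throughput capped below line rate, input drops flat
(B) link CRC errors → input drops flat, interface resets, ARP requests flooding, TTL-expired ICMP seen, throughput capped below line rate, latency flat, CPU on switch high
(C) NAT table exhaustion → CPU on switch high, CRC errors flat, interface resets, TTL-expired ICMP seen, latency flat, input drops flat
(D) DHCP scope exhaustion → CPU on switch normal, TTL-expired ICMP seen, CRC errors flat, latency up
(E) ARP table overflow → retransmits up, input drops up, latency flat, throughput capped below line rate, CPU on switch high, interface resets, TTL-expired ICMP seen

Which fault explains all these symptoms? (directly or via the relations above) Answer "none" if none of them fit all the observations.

none

Checking each candidate against the observations:
(A) BGP route flap — input drops flat match; interface resets miss; retransmits up miss; TTL-expired ICMP seen miss; latency flat match; CPU on switch high miss; throughput capped below line rate match
(B) link CRC errors — input drops flat match; interface resets match; retransmits up miss; TTL-expired ICMP seen match; latency flat match; CPU on switch high match; throughput capped below line rate match
(C) NAT table exhaustion — input drops flat match; interface resets match; retransmits up miss; TTL-expired ICMP seen match; latency flat match; CPU on switch high match; throughput capped below line rate miss
(D) DHCP scope exhaustion — fails on input drops flat, interface resets, retransmits up, latency flat, CPU on switch high, throughput capped below line rate (predicts latency up, not latency flat; predicts CPU on switch normal, not CPU on switch high)
(E) ARP table overflow — input drops flat miss; interface resets match; retransmits up match; TTL-expired ICMP seen match; latency flat match; CPU on switch high match; throughput capped below line rate match
None of the listed candidates fits everything.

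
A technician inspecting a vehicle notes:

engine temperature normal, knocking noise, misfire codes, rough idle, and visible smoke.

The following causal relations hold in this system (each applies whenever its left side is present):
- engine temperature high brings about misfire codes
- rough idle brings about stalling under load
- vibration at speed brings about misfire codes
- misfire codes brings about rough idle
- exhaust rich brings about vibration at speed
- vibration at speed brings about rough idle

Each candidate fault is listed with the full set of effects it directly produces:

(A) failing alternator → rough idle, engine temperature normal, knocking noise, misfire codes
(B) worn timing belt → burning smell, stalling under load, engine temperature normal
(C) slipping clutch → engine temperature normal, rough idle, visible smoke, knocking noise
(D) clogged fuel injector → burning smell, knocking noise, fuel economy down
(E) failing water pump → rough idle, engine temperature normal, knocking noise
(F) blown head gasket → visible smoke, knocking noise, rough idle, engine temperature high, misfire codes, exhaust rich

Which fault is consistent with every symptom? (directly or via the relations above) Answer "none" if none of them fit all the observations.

Per-candidate check:
(A) failing alternator — does not account for visible smoke
(B) worn timing belt — engine temperature normal match; knocking noise miss; misfire codes miss; rough idle miss; visible smoke miss
(C) slipping clutch — does not account for misfire codes
(D) clogged fuel injector — engine temperature normal miss; knocking noise match; misfire codes miss; rough idle miss; visible smoke miss
(E) failing water pump — does not account for misfire codes, visible smoke
(F) blown head gasket — engine temperature normal miss; knocking noise match; misfire codes match; rough idle match; visible smoke match
None of the listed candidates fits everything.

none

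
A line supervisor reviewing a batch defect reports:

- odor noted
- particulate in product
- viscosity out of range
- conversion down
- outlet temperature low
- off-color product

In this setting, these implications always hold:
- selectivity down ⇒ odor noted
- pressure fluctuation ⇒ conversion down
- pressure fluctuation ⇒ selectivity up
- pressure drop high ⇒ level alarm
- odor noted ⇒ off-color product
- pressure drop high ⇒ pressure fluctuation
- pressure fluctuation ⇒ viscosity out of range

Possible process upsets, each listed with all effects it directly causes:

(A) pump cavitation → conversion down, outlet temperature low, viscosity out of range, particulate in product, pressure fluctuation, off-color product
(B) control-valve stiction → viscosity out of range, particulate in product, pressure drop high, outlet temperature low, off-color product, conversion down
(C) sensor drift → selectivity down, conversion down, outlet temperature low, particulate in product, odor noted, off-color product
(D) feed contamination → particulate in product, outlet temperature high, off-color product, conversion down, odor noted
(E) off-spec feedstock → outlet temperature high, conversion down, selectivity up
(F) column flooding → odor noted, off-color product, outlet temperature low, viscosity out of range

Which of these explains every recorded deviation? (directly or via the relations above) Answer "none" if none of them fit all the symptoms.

Per-candidate check:
(A) pump cavitation — does not account for odor noted
(B) control-valve stiction — odor noted ✗; particulate in product ✓; viscosity out of range ✓; conversion down ✓; outlet temperature low ✓; off-color product ✓
(C) sensor drift — does not account for viscosity out of range
(D) feed contamination — odor noted ✓; particulate in product ✓; viscosity out of range ✗; conversion down ✓; outlet temperature low ✗; off-color product ✓
(E) off-spec feedstock — fails on odor noted, particulate in product, viscosity out of range, outlet temperature low, off-color product (predicts outlet temperature high, not outlet temperature low)
(F) column flooding — does not account for particulate in product, conversion down
No candidate is consistent with all observations.

none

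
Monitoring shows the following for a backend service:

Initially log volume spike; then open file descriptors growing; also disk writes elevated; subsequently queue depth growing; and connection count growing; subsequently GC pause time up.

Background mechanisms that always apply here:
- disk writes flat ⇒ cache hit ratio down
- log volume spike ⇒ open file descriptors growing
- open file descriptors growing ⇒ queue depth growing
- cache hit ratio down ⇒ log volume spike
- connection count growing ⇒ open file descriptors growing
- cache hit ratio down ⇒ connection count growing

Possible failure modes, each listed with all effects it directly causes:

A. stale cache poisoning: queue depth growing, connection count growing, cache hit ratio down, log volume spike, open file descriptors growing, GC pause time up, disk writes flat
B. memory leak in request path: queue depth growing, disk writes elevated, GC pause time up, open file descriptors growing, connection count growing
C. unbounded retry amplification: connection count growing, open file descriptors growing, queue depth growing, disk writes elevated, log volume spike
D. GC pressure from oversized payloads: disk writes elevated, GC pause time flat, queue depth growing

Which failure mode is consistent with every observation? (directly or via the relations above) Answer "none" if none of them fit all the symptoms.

none

Per-candidate check:
(A) stale cache poisoning — fails on disk writes elevated (predicts disk writes flat, not disk writes elevated)
(B) memory leak in request path — does not account for log volume spike
(C) unbounded retry amplification — does not account for GC pause time up
(D) GC pressure from oversized payloads — fails on log volume spike, open file descriptors growing, connection count growing, GC pause time up (predicts GC pause time flat, not GC pause time up)
None of the listed candidates fits everything.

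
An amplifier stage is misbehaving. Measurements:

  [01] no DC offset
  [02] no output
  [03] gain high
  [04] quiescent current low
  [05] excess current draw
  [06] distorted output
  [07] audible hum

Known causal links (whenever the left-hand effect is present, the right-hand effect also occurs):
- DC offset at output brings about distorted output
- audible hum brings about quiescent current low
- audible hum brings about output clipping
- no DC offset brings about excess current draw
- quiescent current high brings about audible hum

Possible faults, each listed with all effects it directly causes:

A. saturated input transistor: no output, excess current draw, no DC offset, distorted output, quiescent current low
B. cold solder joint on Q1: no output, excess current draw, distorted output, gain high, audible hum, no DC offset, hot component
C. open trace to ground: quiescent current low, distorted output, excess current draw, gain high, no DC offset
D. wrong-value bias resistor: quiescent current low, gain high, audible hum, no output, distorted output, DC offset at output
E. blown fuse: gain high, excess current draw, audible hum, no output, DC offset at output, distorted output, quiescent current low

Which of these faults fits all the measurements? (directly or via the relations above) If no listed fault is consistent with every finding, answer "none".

For each candidate, compare predicted effects to what was observed:
(A) saturated input transistor — does not account for gain high, audible hum
(B) cold solder joint on Q1 — no DC offset +; no output +; gain high +; quiescent current low + (by audible hum → quiescent current low); excess current draw +; distorted output +; audible hum +
(C) open trace to ground — no DC offset +; no output -; gain high +; quiescent current low +; excess current draw +; distorted output +; audible hum -
(D) wrong-value bias resistor — no DC offset -; no output +; gain high +; quiescent current low +; excess current draw -; distorted output +; audible hum +
(E) blown fuse — no DC offset -; no output +; gain high +; quiescent current low +; excess current draw +; distorted output +; audible hum +
(B) alone accounts for all the evidence.

B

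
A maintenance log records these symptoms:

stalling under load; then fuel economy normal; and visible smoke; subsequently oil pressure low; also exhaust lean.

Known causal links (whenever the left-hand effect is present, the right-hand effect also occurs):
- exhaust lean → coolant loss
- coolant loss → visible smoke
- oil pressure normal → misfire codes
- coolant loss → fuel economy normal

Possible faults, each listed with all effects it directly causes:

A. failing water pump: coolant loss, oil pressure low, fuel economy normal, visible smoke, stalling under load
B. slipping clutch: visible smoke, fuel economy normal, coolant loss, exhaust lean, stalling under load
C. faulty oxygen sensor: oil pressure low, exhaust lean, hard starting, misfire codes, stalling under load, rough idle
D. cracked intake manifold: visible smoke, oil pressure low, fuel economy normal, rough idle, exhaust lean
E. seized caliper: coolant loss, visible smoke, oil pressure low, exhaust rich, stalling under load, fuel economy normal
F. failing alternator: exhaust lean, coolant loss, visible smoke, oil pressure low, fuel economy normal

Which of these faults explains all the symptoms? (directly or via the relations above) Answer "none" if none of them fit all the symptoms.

Testing each hypothesis:
(A) failing water pump — stalling under load +; fuel economy normal +; visible smoke +; oil pressure low +; exhaust lean -
(B) slipping clutch — stalling under load +; fuel economy normal +; visible smoke +; oil pressure low -; exhaust lean +
(C) faulty oxygen sensor — accounts for every observation (fuel economy normal via exhaust lean → coolant loss → fuel economy normal)
(D) cracked intake manifold — does not account for stalling under load
(E) seized caliper — stalling under load +; fuel economy normal +; visible smoke +; oil pressure low +; exhaust lean -
(F) failing alternator — stalling under load -; fuel economy normal +; visible smoke +; oil pressure low +; exhaust lean +
Only (C) is consistent with every observation.

C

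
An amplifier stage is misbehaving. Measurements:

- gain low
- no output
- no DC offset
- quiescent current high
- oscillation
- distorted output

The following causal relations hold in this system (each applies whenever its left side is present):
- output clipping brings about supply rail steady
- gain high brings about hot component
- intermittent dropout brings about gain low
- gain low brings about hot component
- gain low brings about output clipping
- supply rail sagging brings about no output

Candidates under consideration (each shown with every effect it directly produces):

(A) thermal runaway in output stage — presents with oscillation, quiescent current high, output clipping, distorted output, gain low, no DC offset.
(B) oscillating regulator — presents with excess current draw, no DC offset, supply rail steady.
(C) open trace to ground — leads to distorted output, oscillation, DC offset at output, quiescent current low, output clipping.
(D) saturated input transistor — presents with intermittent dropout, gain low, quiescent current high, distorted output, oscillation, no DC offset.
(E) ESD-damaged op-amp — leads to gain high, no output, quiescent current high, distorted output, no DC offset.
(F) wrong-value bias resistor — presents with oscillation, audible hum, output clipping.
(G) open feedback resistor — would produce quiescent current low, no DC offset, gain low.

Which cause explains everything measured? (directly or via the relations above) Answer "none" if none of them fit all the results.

Per-candidate check:
(A) thermal runaway in output stage — does not account for no output
(B) oscillating regulator — does not account for gain low, no output, quiescent current high, oscillation, distorted output
(C) open trace to ground — fails on gain low, no output, no DC offset, quiescent current high (predicts DC offset at output, not no DC offset; predicts quiescent current low, not quiescent current high)
(D) saturated input transistor — gain low yes; no output NO; no DC offset yes; quiescent current high yes; oscillation yes; distorted output yes
(E) ESD-damaged op-amp — gain low NO; no output yes; no DC offset yes; quiescent current high yes; oscillation NO; distorted output yes
(F) wrong-value bias resistor — does not account for gain low, no output, no DC offset, quiescent current high, distorted output
(G) open feedback resistor — fails on no output, quiescent current high, oscillation, distorted output (predicts quiescent current low, not quiescent current high)
Every candidate fails on at least one observation.

none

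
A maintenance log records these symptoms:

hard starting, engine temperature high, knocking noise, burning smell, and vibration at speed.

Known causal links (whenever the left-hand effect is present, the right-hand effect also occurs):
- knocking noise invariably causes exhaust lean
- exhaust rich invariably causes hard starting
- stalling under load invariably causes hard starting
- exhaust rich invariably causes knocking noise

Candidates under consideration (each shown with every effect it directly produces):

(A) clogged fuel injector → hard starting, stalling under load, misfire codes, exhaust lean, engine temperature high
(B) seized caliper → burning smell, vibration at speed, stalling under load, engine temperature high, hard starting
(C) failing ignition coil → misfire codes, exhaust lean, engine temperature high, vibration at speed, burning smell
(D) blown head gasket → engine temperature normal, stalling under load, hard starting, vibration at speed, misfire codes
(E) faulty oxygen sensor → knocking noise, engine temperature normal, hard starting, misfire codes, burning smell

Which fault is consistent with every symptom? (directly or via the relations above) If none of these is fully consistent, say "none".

Per-candidate check:
(A) clogged fuel injector — hard starting yes; engine temperature high yes; knocking noise NO; burning smell NO; vibration at speed NO
(B) seized caliper — hard starting yes; engine temperature high yes; knocking noise NO; burning smell yes; vibration at speed yes
(C) failing ignition coil — does not account for hard starting, knocking noise
(D) blown head gasket — hard starting yes; engine temperature high NO; knocking noise NO; burning smell NO; vibration at speed yes
(E) faulty oxygen sensor — fails on engine temperature high, vibration at speed (predicts engine temperature normal, not engine temperature high)
Every candidate fails on at least one observation.

none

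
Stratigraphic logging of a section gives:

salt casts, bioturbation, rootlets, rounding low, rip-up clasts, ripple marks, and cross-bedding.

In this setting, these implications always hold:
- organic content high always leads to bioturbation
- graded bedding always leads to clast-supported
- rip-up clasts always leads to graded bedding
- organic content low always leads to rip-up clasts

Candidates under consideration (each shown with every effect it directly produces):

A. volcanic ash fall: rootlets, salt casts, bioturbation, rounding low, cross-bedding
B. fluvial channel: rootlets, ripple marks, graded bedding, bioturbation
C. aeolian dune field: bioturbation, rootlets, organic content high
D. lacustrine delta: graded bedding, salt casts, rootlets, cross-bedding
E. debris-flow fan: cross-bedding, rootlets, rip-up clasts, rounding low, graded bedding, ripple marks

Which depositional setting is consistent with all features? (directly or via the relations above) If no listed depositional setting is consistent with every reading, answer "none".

none

Testing each hypothesis:
(A) volcanic ash fall — salt casts match; bioturbation match; rootlets match; rounding low match; rip-up clasts miss; ripple marks miss; cross-bedding match
(B) fluvial channel — salt casts miss; bioturbation match; rootlets match; rounding low miss; rip-up clasts miss; ripple marks match; cross-bedding miss
(C) aeolian dune field — salt casts miss; bioturbation match; rootlets match; rounding low miss; rip-up clasts miss; ripple marks miss; cross-bedding miss
(D) lacustrine delta — does not account for bioturbation, rounding low, rip-up clasts, ripple marks
(E) debris-flow fan — salt casts miss; bioturbation miss; rootlets match; rounding low match; rip-up clasts match; ripple marks match; cross-bedding match
None of the listed candidates fits everything.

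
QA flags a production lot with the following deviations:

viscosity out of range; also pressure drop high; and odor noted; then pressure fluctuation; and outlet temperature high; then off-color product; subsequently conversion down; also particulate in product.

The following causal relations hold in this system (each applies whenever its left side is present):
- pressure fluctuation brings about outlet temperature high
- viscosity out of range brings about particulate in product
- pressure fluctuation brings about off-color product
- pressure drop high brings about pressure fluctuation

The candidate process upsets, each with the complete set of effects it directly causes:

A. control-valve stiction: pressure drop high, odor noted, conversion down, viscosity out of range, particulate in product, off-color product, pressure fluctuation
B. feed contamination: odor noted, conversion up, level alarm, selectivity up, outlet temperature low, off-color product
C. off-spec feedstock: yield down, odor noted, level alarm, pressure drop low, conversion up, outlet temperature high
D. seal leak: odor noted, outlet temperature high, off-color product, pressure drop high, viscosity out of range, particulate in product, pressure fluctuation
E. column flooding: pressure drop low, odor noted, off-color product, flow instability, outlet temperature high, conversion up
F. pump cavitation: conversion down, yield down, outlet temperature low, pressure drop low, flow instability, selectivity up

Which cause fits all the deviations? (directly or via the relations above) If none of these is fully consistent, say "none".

A

Testing each hypothesis:
(A) control-valve stiction — accounts for every observation (outlet temperature high by pressure fluctuation → outlet temperature high)
(B) feed contamination — viscosity out of range ✗; pressure drop high ✗; odor noted ✓; pressure fluctuation ✗; outlet temperature high ✗; off-color product ✓; conversion down ✗; particulate in product ✗
(C) off-spec feedstock — viscosity out of range ✗; pressure drop high ✗; odor noted ✓; pressure fluctuation ✗; outlet temperature high ✓; off-color product ✗; conversion down ✗; particulate in product ✗
(D) seal leak — viscosity out of range ✓; pressure drop high ✓; odor noted ✓; pressure fluctuation ✓; outlet temperature high ✓; off-color product ✓; conversion down ✗; particulate in product ✓
(E) column flooding — fails on viscosity out of range, pressure drop high, pressure fluctuation, conversion down, particulate in product (predicts pressure drop low, not pressure drop high; predicts conversion up, not conversion down)
(F) pump cavitation — fails on viscosity out of range, pressure drop high, odor noted, pressure fluctuation, outlet temperature high, off-color product, particulate in product (predicts pressure drop low, not pressure drop high; predicts outlet temperature low, not outlet temperature high)
(A) alone accounts for all the evidence.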